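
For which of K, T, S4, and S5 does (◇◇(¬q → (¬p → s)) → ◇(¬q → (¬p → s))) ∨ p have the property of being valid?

S4-tableau for the negation ¬((◇◇(¬q → (¬p → s)) → ◇(¬q → (¬p → s))) ∨ p):
1. ¬((◇◇(¬q → (¬p → s)) → ◇(¬q → (¬p → s))) ∨ p), w0
2. ¬(◇◇(¬q → (¬p → s)) → ◇(¬q → (¬p → s))), w0
3. ¬p, w0
4. ◇◇(¬q → (¬p → s)), w0
5. ¬◇(¬q → (¬p → s)), w0
6. ¬(¬q → (¬p → s)), w0
7. ¬q, w0
8. ¬(¬p → s), w0
9. ¬s, w0
10. ◇(¬q → (¬p → s)), w1
11. ¬(¬q → (¬p → s)), w1
12. ¬q, w1
13. ¬(¬p → s), w1
14. ¬p, w1
15. ¬s, w1
16. ¬q → (¬p → s), w2
17. ¬(¬q → (¬p → s)), w2
18. ¬q, w2
19. ¬(¬p → s), w2
20. ¬p, w2
21. ¬s, w2
22. ¬p → s, w2
23. s, w2
Accessibility: w0Rw0, w0Rw1, w0Rw2, w1Rw1, w1Rw2, w2Rw2
Branch closes: s and ¬s both at w2.
Every branch closes (one shown): valid in S4, hence also in S5 (every theorem of S4 is a theorem of S5).
T-tableau for the negation ¬((◇◇(¬q → (¬p → s)) → ◇(¬q → (¬p → s))) ∨ p):
1. ¬((◇◇(¬q → (¬p → s)) → ◇(¬q → (¬p → s))) ∨ p), w0
2. ¬(◇◇(¬q → (¬p → s)) → ◇(¬q → (¬p → s))), w0
3. ¬p, w0
4. ◇◇(¬q → (¬p → s)), w0
5. ¬◇(¬q → (¬p → s)), w0
6. ¬(¬q → (¬p → s)), w0
7. ¬q, w0
8. ¬(¬p → s), w0
9. ¬s, w0
10. ◇(¬q → (¬p → s)), w1
11. ¬(¬q → (¬p → s)), w1
12. ¬q, w1
13. ¬(¬p → s), w1
14. ¬p, w1
15. ¬s, w1
16. ¬q → (¬p → s), w2
17. ¬p → s, w2
18. s, w2
Accessibility: w0Rw0, w0Rw1, w1Rw1, w1Rw2, w2Rw2
Complete open branch: countermodel on a T-frame, so not valid in T, nor in K (the same frame is also a K-frame).

S4, S5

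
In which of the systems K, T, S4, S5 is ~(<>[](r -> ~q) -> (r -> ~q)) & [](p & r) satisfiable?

K, T, S4

S5-tableau for the formula:
1. ~(<>[](r -> ~q) -> (r -> ~q)) & [](p & r), w0
2. ~(<>[](r -> ~q) -> (r -> ~q)), w0   [&-rule on 1]
3. [](p & r), w0   [&-rule on 1]
4. <>[](r -> ~q), w0   [~->-rule on 2]
5. ~(r -> ~q), w0   [~->-rule on 2]
6. r, w0   [~->-rule on 5]
7. q, w0   [~->-rule on 5]
8. p & r, w0   [[]-rule on 3 via w0Rw0]
9. p, w0   [&-rule on 8]
10. [](r -> ~q), w1   [<>-rule on 4: fresh world w1, w0Rw1]
11. p & r, w1   [[]-rule on 3 via w0Rw1]
12. p, w1   [&-rule on 11]
13. r, w1   [&-rule on 11]
14. r -> ~q, w0   [[]-rule on 10 via w1Rw0]
15. r -> ~q, w1   [[]-rule on 10 via w1Rw1]
16. ~q, w0   [->-rule on 14 (branches; this branch)]
Accessibility: w0Rw0, w0Rw1, w1Rw0, w1Rw1
Branch closes: q and ~q both at w0.
Every branch closes (one shown): unsatisfiable in S5.
S4-tableau for the formula:
1. ~(<>[](r -> ~q) -> (r -> ~q)) & [](p & r), w0
2. ~(<>[](r -> ~q) -> (r -> ~q)), w0   [&-rule on 1]
3. [](p & r), w0   [&-rule on 1]
4. <>[](r -> ~q), w0   [~->-rule on 2]
5. ~(r -> ~q), w0   [~->-rule on 2]
6. r, w0   [~->-rule on 5]
7. q, w0   [~->-rule on 5]
8. p & r, w0   [[]-rule on 3 via w0Rw0]
9. p, w0   [&-rule on 8]
10. [](r -> ~q), w1   [<>-rule on 4: fresh world w1, w0Rw1]
11. p & r, w1   [[]-rule on 3 via w0Rw1]
12. p, w1   [&-rule on 11]
13. r, w1   [&-rule on 11]
14. r -> ~q, w1   [[]-rule on 10 via w1Rw1]
15. ~q, w1   [->-rule on 14 (branches; this branch)]
Accessibility: w0Rw0, w0Rw1, w1Rw1
Complete open branch: satisfiable in S4, hence also in K, T (this S4-model is also a K-model and a T-model).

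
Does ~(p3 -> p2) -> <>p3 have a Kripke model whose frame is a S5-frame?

Satisfiable (open branch found)

1. ~(p3 -> p2) -> <>p3, 0
2. <>p3, 0
3. p3, 1
Accessibility: 0R0, 0R1, 1R0, 1R1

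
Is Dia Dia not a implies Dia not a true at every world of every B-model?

Tableau for the negation not (Dia Dia not a implies Dia not a):
1. not (Dia Dia not a implies Dia not a), 0
2. Dia Dia not a, 0
3. not Dia not a, 0
4. a, 0
5. Dia not a, 1
6. a, 1
7. not a, 2
Accessibility: 0R0, 0R1, 1R0, 1R1, 1R2, 2R1, 2R2
The negation has an open branch (countermodel exists).

Not valid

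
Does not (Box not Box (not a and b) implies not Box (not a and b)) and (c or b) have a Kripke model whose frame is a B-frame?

No, unsatisfiable

1. not (Box not Box (not a and b) implies not Box (not a and b)) and (c or b), w0
2. not (Box not Box (not a and b) implies not Box (not a and b)), w0
3. c or b, w0
4. Box not Box (not a and b), w0
5. Box (not a and b), w0
6. not Box (not a and b), w0
7. not a and b, w0
8. not a, w0
9. b, w0
10. not (not a and b), w1
11. not Box (not a and b), w1
12. not a and b, w1
13. not a, w1
14. b, w1
15. not b, w1
Accessibility: w0Rw0, w0Rw1, w1Rw0, w1Rw1
Branch closes: b and not b both at w1.
All branches of the tableau close; one closing branch shown above.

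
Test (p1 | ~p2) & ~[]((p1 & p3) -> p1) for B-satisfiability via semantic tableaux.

Unsatisfiable (every branch closes)

1. (p1 | ~p2) & ~[]((p1 & p3) -> p1), 0
2. p1 | ~p2, 0
3. ~[]((p1 & p3) -> p1), 0
4. ~p2, 0
5. ~((p1 & p3) -> p1), 1
6. p1 & p3, 1
7. ~p1, 1
8. p1, 1
9. p3, 1
Accessibility: 0R0, 0R1, 1R0, 1R1
Branch closes: p1 and ~p1 both at 1.
Every branch closes; the branch above is one of them.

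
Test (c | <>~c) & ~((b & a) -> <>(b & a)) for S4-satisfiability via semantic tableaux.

1. (c | <>~c) & ~((b & a) -> <>(b & a)), 0
2. c | <>~c, 0
3. ~((b & a) -> <>(b & a)), 0
4. b & a, 0
5. ~<>(b & a), 0
6. b, 0
7. a, 0
8. ~(b & a), 0
9. <>~c, 0
10. ~a, 0
Accessibility: 0R0
Branch closes: a and ~a both at 0.
All branches of the tableau close; one closing branch shown above.

Unsatisfiable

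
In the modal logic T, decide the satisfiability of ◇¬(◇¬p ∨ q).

1. ◇¬(◇¬p ∨ q), 0
2. ¬(◇¬p ∨ q), 1
3. ¬◇¬p, 1
4. ¬q, 1
5. p, 1
Accessibility: 0R0, 0R1, 1R1

Satisfiable (open branch found)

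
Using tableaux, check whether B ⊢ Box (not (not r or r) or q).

No, not valid

Tableau for the negation not Box (not (not r or r) or q):
1. not Box (not (not r or r) or q), 0
2. not (not (not r or r) or q), 1
3. not r or r, 1
4. not q, 1
5. r, 1
Accessibility: 0R0, 0R1, 1R0, 1R1
The negation has an open branch (countermodel exists).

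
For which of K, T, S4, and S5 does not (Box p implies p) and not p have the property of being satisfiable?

K

K-tableau for the formula:
1. not (Box p implies p) and not p, u
2. not (Box p implies p), u
3. not p, u
4. Box p, u
Complete open branch: satisfiable in K.
T-tableau for the formula:
1. not (Box p implies p) and not p, u
2. not (Box p implies p), u
3. not p, u
4. Box p, u
5. p, u
Accessibility: uRu
Branch closes: p and not p both at u.
Every branch closes (one shown): unsatisfiable in T, hence also in S4, S5 (every S4/S5-frame is a T-frame).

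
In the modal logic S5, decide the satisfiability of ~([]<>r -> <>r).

1. ~([]<>r -> <>r), w0
2. []<>r, w0   [~->-rule on 1]
3. ~<>r, w0   [~->-rule on 1]
4. <>r, w0   [[]-rule on 2 via w0Rw0]
5. ~r, w0   [~<>-rule on 3 via w0Rw0]
6. r, w1   [<>-rule on 4: fresh world w1, w0Rw1]
7. <>r, w1   [[]-rule on 2 via w0Rw1]
8. ~r, w1   [~<>-rule on 3 via w0Rw1]
Accessibility: w0Rw0, w0Rw1, w1Rw0, w1Rw1
Branch closes: r and ~r both at w1.
(One branch shown.) All branches close.

Unsatisfiable (every branch closes)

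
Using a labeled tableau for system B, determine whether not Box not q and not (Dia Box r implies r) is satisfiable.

No, unsatisfiable

1. not Box not q and not (Dia Box r implies r), u
2. not Box not q, u   [and-rule on 1]
3. not (Dia Box r implies r), u   [and-rule on 1]
4. Dia Box r, u   [neg-implies-rule on 3]
5. not r, u   [neg-implies-rule on 3]
6. q, v   [neg-Box-rule on 2: fresh world v, uRv]
7. Box r, w   [Dia-rule on 4: fresh world w, uRw]
8. r, u   [Box-rule on 7 via wRu]
Accessibility: uRu, uRv, uRw, vRu, vRv, wRu, wRw
Branch closes: r and not r both at u.
All branches of the tableau close; one closing branch shown above.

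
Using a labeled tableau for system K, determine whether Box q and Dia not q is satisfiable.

No, unsatisfiable

1. Box q and Dia not q, w0
2. Box q, w0
3. Dia not q, w0
4. not q, w1
5. q, w1
Accessibility: w0Rw1
Branch closes: q and not q both at w1.
All branches of the tableau close; one closing branch shown above.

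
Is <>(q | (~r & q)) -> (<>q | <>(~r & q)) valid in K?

Valid

Tableau for the negation ~(<>(q | (~r & q)) -> (<>q | <>(~r & q))):
1. ~(<>(q | (~r & q)) -> (<>q | <>(~r & q))), 0
2. <>(q | (~r & q)), 0
3. ~(<>q | <>(~r & q)), 0
4. ~<>q, 0
5. ~<>(~r & q), 0
6. q | (~r & q), 1
7. ~q, 1
8. ~(~r & q), 1
9. ~r & q, 1
10. ~r, 1
11. q, 1
Accessibility: 0R1
Branch closes: q and ~q both at 1.
Every branch of the negation's tableau closes; the branch above is one of them.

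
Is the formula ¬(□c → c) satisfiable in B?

Unsatisfiable

1. ¬(□c → c), u
2. □c, u
3. ¬c, u
4. c, u
Accessibility: uRu
Branch closes: c and ¬c both at u.
All branches of the tableau close; one closing branch shown above.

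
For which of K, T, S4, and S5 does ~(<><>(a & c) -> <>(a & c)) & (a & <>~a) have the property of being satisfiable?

S4-tableau for the formula:
1. ~(<><>(a & c) -> <>(a & c)) & (a & <>~a), w0
2. ~(<><>(a & c) -> <>(a & c)), w0
3. a & <>~a, w0
4. <><>(a & c), w0
5. ~<>(a & c), w0
6. a, w0
7. <>~a, w0
8. ~(a & c), w0
9. ~c, w0
10. <>(a & c), w1
11. ~(a & c), w1
12. ~c, w1
13. ~a, w2
14. ~(a & c), w2
15. ~c, w2
16. a & c, w3
17. a, w3
18. c, w3
19. ~(a & c), w3
20. ~c, w3
Accessibility: w0Rw0, w0Rw1, w0Rw2, w0Rw3, w1Rw1, w1Rw3, w2Rw2, w3Rw3
Branch closes: c and ~c both at w3.
Every branch closes (one shown): unsatisfiable in S4, hence also in S5 (every S5-frame is an S4-frame).
T-tableau for the formula:
1. ~(<><>(a & c) -> <>(a & c)) & (a & <>~a), w0
2. ~(<><>(a & c) -> <>(a & c)), w0
3. a & <>~a, w0
4. <><>(a & c), w0
5. ~<>(a & c), w0
6. a, w0
7. <>~a, w0
8. ~(a & c), w0
9. ~c, w0
10. <>(a & c), w1
11. ~(a & c), w1
12. ~c, w1
13. ~a, w2
14. ~(a & c), w2
15. ~c, w2
16. a & c, w3
17. a, w3
18. c, w3
Accessibility: w0Rw0, w0Rw1, w0Rw2, w1Rw1, w1Rw3, w2Rw2, w3Rw3
Complete open branch: satisfiable in T, hence also in K (this T-model is also a K-model).

K, T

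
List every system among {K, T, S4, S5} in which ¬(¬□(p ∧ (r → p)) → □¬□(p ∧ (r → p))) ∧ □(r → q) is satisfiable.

S5-tableau for the formula:
1. ¬(¬□(p ∧ (r → p)) → □¬□(p ∧ (r → p))) ∧ □(r → q), u
2. ¬(¬□(p ∧ (r → p)) → □¬□(p ∧ (r → p))), u
3. □(r → q), u
4. ¬□(p ∧ (r → p)), u
5. ¬□¬□(p ∧ (r → p)), u
6. r → q, u
7. q, u
8. ¬(p ∧ (r → p)), v
9. r → q, v
10. ¬(r → p), v
11. r, v
12. ¬p, v
13. q, v
14. □(p ∧ (r → p)), w
15. r → q, w
16. p ∧ (r → p), u
17. p, u
18. r → p, u
19. p ∧ (r → p), v
20. p, v
21. r → p, v
Accessibility: uRu, uRv, uRw, vRu, vRv, vRw, wRu, wRv, wRw
Branch closes: p and ¬p both at v.
Every branch closes (one shown): unsatisfiable in S5.
S4-tableau for the formula:
1. ¬(¬□(p ∧ (r → p)) → □¬□(p ∧ (r → p))) ∧ □(r → q), u
2. ¬(¬□(p ∧ (r → p)) → □¬□(p ∧ (r → p))), u
3. □(r → q), u
4. ¬□(p ∧ (r → p)), u
5. ¬□¬□(p ∧ (r → p)), u
6. r → q, u
7. q, u
8. ¬(p ∧ (r → p)), v
9. r → q, v
10. ¬(r → p), v
11. r, v
12. ¬p, v
13. q, v
14. □(p ∧ (r → p)), w
15. r → q, w
16. p ∧ (r → p), w
17. p, w
18. r → p, w
19. q, w
Accessibility: uRu, uRv, uRw, vRv, wRw
Complete open branch: satisfiable in S4, hence also in K, T (this S4-model is also a K-model and a T-model).

K, T, S4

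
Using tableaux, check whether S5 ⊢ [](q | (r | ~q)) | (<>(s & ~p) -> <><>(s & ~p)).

Tableau for the negation ~([](q | (r | ~q)) | (<>(s & ~p) -> <><>(s & ~p))):
1. ~([](q | (r | ~q)) | (<>(s & ~p) -> <><>(s & ~p))), 0
2. ~[](q | (r | ~q)), 0   [~|-rule on 1]
3. ~(<>(s & ~p) -> <><>(s & ~p)), 0   [~|-rule on 1]
4. <>(s & ~p), 0   [~->-rule on 3]
5. ~<><>(s & ~p), 0   [~->-rule on 3]
6. ~<>(s & ~p), 0   [~<>-rule on 5 via 0R0]
7. ~(s & ~p), 0   [~<>-rule on 6 via 0R0]
8. p, 0   [~&-rule on 7 (branches; this branch)]
9. ~(q | (r | ~q)), 1   [~[]-rule on 2: fresh world 1, 0R1]
10. ~q, 1   [~|-rule on 9]
11. ~(r | ~q), 1   [~|-rule on 9]
12. ~r, 1   [~|-rule on 11]
13. q, 1   [~|-rule on 11]
Accessibility: 0R0, 0R1, 1R0, 1R1
Branch closes: q and ~q both at 1.
Every branch of the negation's tableau closes; the branch above is one of them.

Valid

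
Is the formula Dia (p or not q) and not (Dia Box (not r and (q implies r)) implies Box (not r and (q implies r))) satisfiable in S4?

1. Dia (p or not q) and not (Dia Box (not r and (q implies r)) implies Box (not r and (q implies r))), w0
2. Dia (p or not q), w0   [and-rule on 1]
3. not (Dia Box (not r and (q implies r)) implies Box (not r and (q implies r))), w0   [and-rule on 1]
4. Dia Box (not r and (q implies r)), w0   [neg-implies-rule on 3]
5. not Box (not r and (q implies r)), w0   [neg-implies-rule on 3]
6. p or not q, w1   [Dia-rule on 2: fresh world w1, w0Rw1]
7. not q, w1   [or-rule on 6 (branches; this branch)]
8. Box (not r and (q implies r)), w2   [Dia-rule on 4: fresh world w2, w0Rw2]
9. not r and (q implies r), w2   [Box-rule on 8 via w2Rw2]
10. not r, w2   [and-rule on 9]
11. q implies r, w2   [and-rule on 9]
12. not q, w2   [implies-rule on 11 (branches; this branch)]
13. not (not r and (q implies r)), w3   [neg-Box-rule on 5: fresh world w3, w0Rw3]
14. not (q implies r), w3   [neg-and-rule on 13 (branches; this branch)]
15. q, w3   [neg-implies-rule on 14]
16. not r, w3   [neg-implies-rule on 14]
Accessibility: w0Rw0, w0Rw1, w0Rw2, w0Rw3, w1Rw1, w2Rw2, w3Rw3

Yes, satisfiable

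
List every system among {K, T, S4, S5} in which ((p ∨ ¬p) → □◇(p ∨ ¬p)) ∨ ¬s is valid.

T, S4, S5

K-tableau for the negation ¬(((p ∨ ¬p) → □◇(p ∨ ¬p)) ∨ ¬s):
1. ¬(((p ∨ ¬p) → □◇(p ∨ ¬p)) ∨ ¬s), 0
2. ¬((p ∨ ¬p) → □◇(p ∨ ¬p)), 0
3. s, 0
4. p ∨ ¬p, 0
5. ¬□◇(p ∨ ¬p), 0
6. ¬p, 0
7. ¬◇(p ∨ ¬p), 1
Accessibility: 0R1
Complete open branch: countermodel on a K-frame, so not valid in K.
T-tableau for the negation ¬(((p ∨ ¬p) → □◇(p ∨ ¬p)) ∨ ¬s):
1. ¬(((p ∨ ¬p) → □◇(p ∨ ¬p)) ∨ ¬s), 0
2. ¬((p ∨ ¬p) → □◇(p ∨ ¬p)), 0
3. s, 0
4. p ∨ ¬p, 0
5. ¬□◇(p ∨ ¬p), 0
6. ¬p, 0
7. ¬◇(p ∨ ¬p), 1
8. ¬(p ∨ ¬p), 1
9. ¬p, 1
10. p, 1
Accessibility: 0R0, 0R1, 1R1
Branch closes: p and ¬p both at 1.
Every branch closes (one shown): valid in T, hence also in S4, S5 (every theorem of T is a theorem of S4 and S5).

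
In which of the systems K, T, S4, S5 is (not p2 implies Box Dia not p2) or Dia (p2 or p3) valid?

T-tableau for the negation not ((not p2 implies Box Dia not p2) or Dia (p2 or p3)):
1. not ((not p2 implies Box Dia not p2) or Dia (p2 or p3)), u
2. not (not p2 implies Box Dia not p2), u   [neg-or-rule on 1]
3. not Dia (p2 or p3), u   [neg-or-rule on 1]
4. not p2, u   [neg-implies-rule on 2]
5. not Box Dia not p2, u   [neg-implies-rule on 2]
6. not (p2 or p3), u   [neg-Dia-rule on 3 via uRu]
7. not p3, u   [neg-or-rule on 6]
8. not Dia not p2, v   [neg-Box-rule on 5: fresh world v, uRv]
9. not (p2 or p3), v   [neg-Dia-rule on 3 via uRv]
10. not p2, v   [neg-or-rule on 9]
11. not p3, v   [neg-or-rule on 9]
12. p2, v   [neg-Dia-rule on 8 via vRv]
Accessibility: uRu, uRv, vRv
Branch closes: p2 and not p2 both at v.
Every branch closes (one shown): valid in T, hence also in S4, S5 (every theorem of T is a theorem of S4 and S5).
K-tableau for the negation not ((not p2 implies Box Dia not p2) or Dia (p2 or p3)):
1. not ((not p2 implies Box Dia not p2) or Dia (p2 or p3)), u
2. not (not p2 implies Box Dia not p2), u   [neg-or-rule on 1]
3. not Dia (p2 or p3), u   [neg-or-rule on 1]
4. not p2, u   [neg-implies-rule on 2]
5. not Box Dia not p2, u   [neg-implies-rule on 2]
6. not Dia not p2, v   [neg-Box-rule on 5: fresh world v, uRv]
7. not (p2 or p3), v   [neg-Dia-rule on 3 via uRv]
8. not p2, v   [neg-or-rule on 7]
9. not p3, v   [neg-or-rule on 7]
Accessibility: uRv
Complete open branch: countermodel on a K-frame, so not valid in K.

T, S4, S5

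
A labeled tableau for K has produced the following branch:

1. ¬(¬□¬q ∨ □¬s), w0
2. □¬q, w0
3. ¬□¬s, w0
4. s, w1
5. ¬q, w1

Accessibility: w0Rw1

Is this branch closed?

Open

There is no literal clash: for every atom and world, at most one sign appears.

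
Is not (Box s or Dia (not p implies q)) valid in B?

Tableau for the negation Box s or Dia (not p implies q):
1. Box s or Dia (not p implies q), u
2. Dia (not p implies q), u
3. not p implies q, v
4. q, v
Accessibility: uRu, uRv, vRu, vRv
The negation has an open branch (countermodel exists).

Not valid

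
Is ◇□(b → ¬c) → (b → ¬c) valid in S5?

Valid

Tableau for the negation ¬(◇□(b → ¬c) → (b → ¬c)):
1. ¬(◇□(b → ¬c) → (b → ¬c)), w0
2. ◇□(b → ¬c), w0
3. ¬(b → ¬c), w0
4. b, w0
5. c, w0
6. □(b → ¬c), w1
7. b → ¬c, w0
8. b → ¬c, w1
9. ¬c, w0
Accessibility: w0Rw0, w0Rw1, w1Rw0, w1Rw1
Branch closes: c and ¬c both at w0.
Every branch of the negation's tableau closes; the branch above is one of them.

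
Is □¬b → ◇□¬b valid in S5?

Valid

Tableau for the negation ¬(□¬b → ◇□¬b):
1. ¬(□¬b → ◇□¬b), w0
2. □¬b, w0
3. ¬◇□¬b, w0
4. ¬b, w0
5. ¬□¬b, w0
6. b, w1
7. ¬b, w1
Accessibility: w0Rw0, w0Rw1, w1Rw0, w1Rw1
Branch closes: b and ¬b both at w1.
All branches of the negation close; one closing branch shown above.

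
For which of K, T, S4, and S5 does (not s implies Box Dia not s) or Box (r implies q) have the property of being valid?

S4-tableau for the negation not ((not s implies Box Dia not s) or Box (r implies q)):
1. not ((not s implies Box Dia not s) or Box (r implies q)), u
2. not (not s implies Box Dia not s), u   [neg-or-rule on 1]
3. not Box (r implies q), u   [neg-or-rule on 1]
4. not s, u   [neg-implies-rule on 2]
5. not Box Dia not s, u   [neg-implies-rule on 2]
6. not (r implies q), v   [neg-Box-rule on 3: fresh world v, uRv]
7. r, v   [neg-implies-rule on 6]
8. not q, v   [neg-implies-rule on 6]
9. not Dia not s, w   [neg-Box-rule on 5: fresh world w, uRw]
10. s, w   [neg-Dia-rule on 9 via wRw]
Accessibility: uRu, uRv, uRw, vRv, wRw
Complete open branch: countermodel on an S4-frame, so not valid in S4, nor in K, T (the same frame is also a K-frame and a T-frame).
S5-tableau for the negation not ((not s implies Box Dia not s) or Box (r implies q)):
1. not ((not s implies Box Dia not s) or Box (r implies q)), u
2. not (not s implies Box Dia not s), u   [neg-or-rule on 1]
3. not Box (r implies q), u   [neg-or-rule on 1]
4. not s, u   [neg-implies-rule on 2]
5. not Box Dia not s, u   [neg-implies-rule on 2]
6. not (r implies q), v   [neg-Box-rule on 3: fresh world v, uRv]
7. r, v   [neg-implies-rule on 6]
8. not q, v   [neg-implies-rule on 6]
9. not Dia not s, w   [neg-Box-rule on 5: fresh world w, uRw]
10. s, u   [neg-Dia-rule on 9 via wRu]
Accessibility: uRu, uRv, uRw, vRu, vRv, vRw, wRu, wRv, wRw
Branch closes: s and not s both at u.
Every branch closes (one shown): valid in S5.

S5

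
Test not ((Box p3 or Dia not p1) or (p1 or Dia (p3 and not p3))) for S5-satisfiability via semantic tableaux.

1. not ((Box p3 or Dia not p1) or (p1 or Dia (p3 and not p3))), 0
2. not (Box p3 or Dia not p1), 0
3. not (p1 or Dia (p3 and not p3)), 0
4. not Box p3, 0
5. not Dia not p1, 0
6. not p1, 0
7. not Dia (p3 and not p3), 0
8. p1, 0
Accessibility: 0R0
Branch closes: p1 and not p1 both at 0.
(One branch shown.) All branches close.

No, unsatisfiable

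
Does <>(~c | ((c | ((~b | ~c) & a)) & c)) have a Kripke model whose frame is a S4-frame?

Satisfiable (open branch found)

1. <>(~c | ((c | ((~b | ~c) & a)) & c)), w0
2. ~c | ((c | ((~b | ~c) & a)) & c), w1
3. (c | ((~b | ~c) & a)) & c, w1
4. c | ((~b | ~c) & a), w1
5. c, w1
6. (~b | ~c) & a, w1
7. ~b | ~c, w1
8. a, w1
9. ~b, w1
Accessibility: w0Rw0, w0Rw1, w1Rw1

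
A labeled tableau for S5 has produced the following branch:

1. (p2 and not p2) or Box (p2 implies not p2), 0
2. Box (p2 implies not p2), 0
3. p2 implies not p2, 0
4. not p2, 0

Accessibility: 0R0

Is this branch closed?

Not closed

There is no literal clash: for every atom and world, at most one sign appears.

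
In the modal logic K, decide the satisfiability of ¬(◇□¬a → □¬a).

Satisfiable (open branch found)

1. ¬(◇□¬a → □¬a), w0
2. ◇□¬a, w0   [¬→-rule on 1]
3. ¬□¬a, w0   [¬→-rule on 1]
4. □¬a, w1   [◇-rule on 2: fresh world w1, w0Rw1]
5. a, w2   [¬□-rule on 3: fresh world w2, w0Rw2]
Accessibility: w0Rw1, w0Rw2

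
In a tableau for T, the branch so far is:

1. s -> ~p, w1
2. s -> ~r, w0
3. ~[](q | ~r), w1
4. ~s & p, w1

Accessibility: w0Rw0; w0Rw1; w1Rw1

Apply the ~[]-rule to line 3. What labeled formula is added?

a fresh world w2 with w1Rw2, and ~(q | ~r) at w2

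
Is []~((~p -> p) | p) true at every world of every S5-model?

Tableau for the negation ~[]~((~p -> p) | p):
1. ~[]~((~p -> p) | p), u
2. (~p -> p) | p, v
3. p, v
Accessibility: uRu, uRv, vRu, vRv
The negation has an open branch (countermodel exists).

No, not valid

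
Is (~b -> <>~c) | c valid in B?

Valid in B

Tableau for the negation ~((~b -> <>~c) | c):
1. ~((~b -> <>~c) | c), 0
2. ~(~b -> <>~c), 0   [~|-rule on 1]
3. ~c, 0   [~|-rule on 1]
4. ~b, 0   [~->-rule on 2]
5. ~<>~c, 0   [~->-rule on 2]
6. c, 0   [~<>-rule on 5 via 0R0]
Accessibility: 0R0
Branch closes: c and ~c both at 0.
Every branch of the negation's tableau closes; the branch above is one of them.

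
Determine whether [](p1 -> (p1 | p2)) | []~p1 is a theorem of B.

Valid

Tableau for the negation ~([](p1 -> (p1 | p2)) | []~p1):
1. ~([](p1 -> (p1 | p2)) | []~p1), u
2. ~[](p1 -> (p1 | p2)), u   [~|-rule on 1]
3. ~[]~p1, u   [~|-rule on 1]
4. ~(p1 -> (p1 | p2)), v   [~[]-rule on 2: fresh world v, uRv]
5. p1, v   [~->-rule on 4]
6. ~(p1 | p2), v   [~->-rule on 4]
7. ~p1, v   [~|-rule on 6]
8. ~p2, v   [~|-rule on 6]
Accessibility: uRu, uRv, vRu, vRv
Branch closes: p1 and ~p1 both at v.
Every branch of the negation's tableau closes; the branch above is one of them.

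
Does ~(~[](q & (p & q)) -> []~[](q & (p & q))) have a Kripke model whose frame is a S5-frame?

No, unsatisfiable

1. ~(~[](q & (p & q)) -> []~[](q & (p & q))), 0
2. ~[](q & (p & q)), 0
3. ~[]~[](q & (p & q)), 0
4. ~(q & (p & q)), 1
5. ~(p & q), 1
6. ~p, 1
7. [](q & (p & q)), 2
8. q & (p & q), 0
9. q, 0
10. p & q, 0
11. p, 0
12. q & (p & q), 1
13. q, 1
14. p & q, 1
15. p, 1
Accessibility: 0R0, 0R1, 0R2, 1R0, 1R1, 1R2, 2R0, 2R1, 2R2
Branch closes: p and ~p both at 1.
(One branch shown.) All branches close.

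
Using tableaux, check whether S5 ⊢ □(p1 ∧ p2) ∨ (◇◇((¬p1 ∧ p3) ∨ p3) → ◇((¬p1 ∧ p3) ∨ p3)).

Yes, valid

Tableau for the negation ¬(□(p1 ∧ p2) ∨ (◇◇((¬p1 ∧ p3) ∨ p3) → ◇((¬p1 ∧ p3) ∨ p3))):
1. ¬(□(p1 ∧ p2) ∨ (◇◇((¬p1 ∧ p3) ∨ p3) → ◇((¬p1 ∧ p3) ∨ p3))), u
2. ¬□(p1 ∧ p2), u   [¬∨-rule on 1]
3. ¬(◇◇((¬p1 ∧ p3) ∨ p3) → ◇((¬p1 ∧ p3) ∨ p3)), u   [¬∨-rule on 1]
4. ◇◇((¬p1 ∧ p3) ∨ p3), u   [¬→-rule on 3]
5. ¬◇((¬p1 ∧ p3) ∨ p3), u   [¬→-rule on 3]
6. ¬((¬p1 ∧ p3) ∨ p3), u   [¬◇-rule on 5 via uRu]
7. ¬(¬p1 ∧ p3), u   [¬∨-rule on 6]
8. ¬p3, u   [¬∨-rule on 6]
9. ¬(p1 ∧ p2), v   [¬□-rule on 2: fresh world v, uRv]
10. ¬((¬p1 ∧ p3) ∨ p3), v   [¬◇-rule on 5 via uRv]
11. ¬(¬p1 ∧ p3), v   [¬∨-rule on 10]
12. ¬p3, v   [¬∨-rule on 10]
13. ¬p2, v   [¬∧-rule on 9 (branches; this branch)]
14. ◇((¬p1 ∧ p3) ∨ p3), w   [◇-rule on 4: fresh world w, uRw]
15. ¬((¬p1 ∧ p3) ∨ p3), w   [¬◇-rule on 5 via uRw]
16. ¬(¬p1 ∧ p3), w   [¬∨-rule on 15]
17. ¬p3, w   [¬∨-rule on 15]
18. (¬p1 ∧ p3) ∨ p3, x   [◇-rule on 14: fresh world x, wRx]
19. ¬((¬p1 ∧ p3) ∨ p3), x   [¬◇-rule on 5 via uRx]
20. ¬(¬p1 ∧ p3), x   [¬∨-rule on 19]
21. ¬p3, x   [¬∨-rule on 19]
22. ¬p1 ∧ p3, x   [∨-rule on 18 (branches; this branch)]
23. ¬p1, x   [∧-rule on 22]
24. p3, x   [∧-rule on 22]
Accessibility: uRu, uRv, uRw, uRx, vRu, vRv, vRw, vRx, wRu, wRv, wRw, wRx, xRu, xRv, xRw, xRx
Branch closes: p3 and ¬p3 both at x.
Every branch of the negation's tableau closes; the branch above is one of them.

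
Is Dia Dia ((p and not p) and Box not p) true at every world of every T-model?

Not valid

Tableau for the negation not Dia Dia ((p and not p) and Box not p):
1. not Dia Dia ((p and not p) and Box not p), 0
2. not Dia ((p and not p) and Box not p), 0
3. not ((p and not p) and Box not p), 0
4. not Box not p, 0
5. p, 1
6. not Dia ((p and not p) and Box not p), 1
7. not ((p and not p) and Box not p), 1
8. not Box not p, 1
9. p, 2
10. not ((p and not p) and Box not p), 2
11. not Box not p, 2
12. p, 3
Accessibility: 0R0, 0R1, 1R1, 1R2, 2R2, 2R3, 3R3
The negation has an open branch (countermodel exists).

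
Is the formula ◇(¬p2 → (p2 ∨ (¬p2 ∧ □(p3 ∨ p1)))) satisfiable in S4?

Yes, satisfiable

1. ◇(¬p2 → (p2 ∨ (¬p2 ∧ □(p3 ∨ p1)))), w0
2. ¬p2 → (p2 ∨ (¬p2 ∧ □(p3 ∨ p1))), w1
3. p2 ∨ (¬p2 ∧ □(p3 ∨ p1)), w1
4. ¬p2 ∧ □(p3 ∨ p1), w1
5. ¬p2, w1
6. □(p3 ∨ p1), w1
7. p3 ∨ p1, w1
8. p1, w1
Accessibility: w0Rw0, w0Rw1, w1Rw1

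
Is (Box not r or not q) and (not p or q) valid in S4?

Not valid

Tableau for the negation not ((Box not r or not q) and (not p or q)):
1. not ((Box not r or not q) and (not p or q)), u
2. not (not p or q), u
3. p, u
4. not q, u
Accessibility: uRu
The negation has an open branch (countermodel exists).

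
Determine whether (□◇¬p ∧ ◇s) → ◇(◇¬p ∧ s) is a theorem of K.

Valid in K

Tableau for the negation ¬((□◇¬p ∧ ◇s) → ◇(◇¬p ∧ s)):
1. ¬((□◇¬p ∧ ◇s) → ◇(◇¬p ∧ s)), u
2. □◇¬p ∧ ◇s, u
3. ¬◇(◇¬p ∧ s), u
4. □◇¬p, u
5. ◇s, u
6. s, v
7. ¬(◇¬p ∧ s), v
8. ◇¬p, v
9. ¬◇¬p, v
10. ¬p, w
11. p, w
Accessibility: uRv, vRw
Branch closes: p and ¬p both at w.
Every branch of the negation's tableau closes; the branch above is one of them.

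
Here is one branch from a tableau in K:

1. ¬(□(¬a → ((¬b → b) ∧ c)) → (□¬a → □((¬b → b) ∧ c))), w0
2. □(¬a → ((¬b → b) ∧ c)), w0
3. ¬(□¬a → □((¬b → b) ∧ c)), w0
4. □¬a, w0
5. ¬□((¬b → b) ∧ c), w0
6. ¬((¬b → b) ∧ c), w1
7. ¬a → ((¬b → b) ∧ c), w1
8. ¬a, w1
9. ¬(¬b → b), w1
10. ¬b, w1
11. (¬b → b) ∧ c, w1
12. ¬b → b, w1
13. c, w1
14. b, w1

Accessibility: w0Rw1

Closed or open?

Both b and ¬b appear at w1.

Closed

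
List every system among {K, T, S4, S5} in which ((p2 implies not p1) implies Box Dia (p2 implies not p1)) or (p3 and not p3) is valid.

S5

S5-tableau for the negation not (((p2 implies not p1) implies Box Dia (p2 implies not p1)) or (p3 and not p3)):
1. not (((p2 implies not p1) implies Box Dia (p2 implies not p1)) or (p3 and not p3)), u
2. not ((p2 implies not p1) implies Box Dia (p2 implies not p1)), u
3. not (p3 and not p3), u
4. p2 implies not p1, u
5. not Box Dia (p2 implies not p1), u
6. p3, u
7. not p1, u
8. not Dia (p2 implies not p1), v
9. not (p2 implies not p1), u
10. p2, u
11. p1, u
Accessibility: uRu, uRv, vRu, vRv
Branch closes: p1 and not p1 both at u.
Every branch closes (one shown): valid in S5.
S4-tableau for the negation not (((p2 implies not p1) implies Box Dia (p2 implies not p1)) or (p3 and not p3)):
1. not (((p2 implies not p1) implies Box Dia (p2 implies not p1)) or (p3 and not p3)), u
2. not ((p2 implies not p1) implies Box Dia (p2 implies not p1)), u
3. not (p3 and not p3), u
4. p2 implies not p1, u
5. not Box Dia (p2 implies not p1), u
6. p3, u
7. not p1, u
8. not Dia (p2 implies not p1), v
9. not (p2 implies not p1), v
10. p2, v
11. p1, v
Accessibility: uRu, uRv, vRv
Complete open branch: countermodel on an S4-frame, so not valid in S4, nor in K, T (the same frame is also a K-frame and a T-frame).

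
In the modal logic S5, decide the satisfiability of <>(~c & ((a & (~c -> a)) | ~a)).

1. <>(~c & ((a & (~c -> a)) | ~a)), w0
2. ~c & ((a & (~c -> a)) | ~a), w1
3. ~c, w1
4. (a & (~c -> a)) | ~a, w1
5. ~a, w1
Accessibility: w0Rw0, w0Rw1, w1Rw0, w1Rw1

Yes, satisfiable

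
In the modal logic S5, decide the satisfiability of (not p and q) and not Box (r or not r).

1. (not p and q) and not Box (r or not r), 0
2. not p and q, 0
3. not Box (r or not r), 0
4. not p, 0
5. q, 0
6. not (r or not r), 1
7. not r, 1
8. r, 1
Accessibility: 0R0, 0R1, 1R0, 1R1
Branch closes: r and not r both at 1.
All branches of the tableau close; one closing branch shown above.

Unsatisfiable (every branch closes)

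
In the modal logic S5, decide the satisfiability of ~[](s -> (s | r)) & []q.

1. ~[](s -> (s | r)) & []q, w0
2. ~[](s -> (s | r)), w0
3. []q, w0
4. q, w0
5. ~(s -> (s | r)), w1
6. s, w1
7. ~(s | r), w1
8. ~s, w1
9. ~r, w1
Accessibility: w0Rw0, w0Rw1, w1Rw0, w1Rw1
Branch closes: s and ~s both at w1.
All branches of the tableau close; one closing branch shown above.

Unsatisfiable (every branch closes)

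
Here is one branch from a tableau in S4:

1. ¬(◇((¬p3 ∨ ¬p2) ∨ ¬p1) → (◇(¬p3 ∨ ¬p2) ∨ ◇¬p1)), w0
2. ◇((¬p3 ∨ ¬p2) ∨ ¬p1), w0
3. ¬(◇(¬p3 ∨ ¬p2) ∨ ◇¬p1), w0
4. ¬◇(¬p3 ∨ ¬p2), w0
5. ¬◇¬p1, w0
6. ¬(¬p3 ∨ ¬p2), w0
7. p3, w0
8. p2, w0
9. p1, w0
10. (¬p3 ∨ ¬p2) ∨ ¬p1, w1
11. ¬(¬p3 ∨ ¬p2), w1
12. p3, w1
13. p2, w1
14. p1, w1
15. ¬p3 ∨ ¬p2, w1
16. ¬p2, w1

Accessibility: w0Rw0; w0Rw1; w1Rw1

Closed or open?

Both p2 and ¬p2 appear at w1.

Closed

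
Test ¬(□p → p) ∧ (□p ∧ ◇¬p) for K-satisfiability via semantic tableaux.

1. ¬(□p → p) ∧ (□p ∧ ◇¬p), w0
2. ¬(□p → p), w0
3. □p ∧ ◇¬p, w0
4. □p, w0
5. ¬p, w0
6. ◇¬p, w0
7. ¬p, w1
8. p, w1
Accessibility: w0Rw1
Branch closes: p and ¬p both at w1.
All branches of the tableau close; one closing branch shown above.

Unsatisfiable (every branch closes)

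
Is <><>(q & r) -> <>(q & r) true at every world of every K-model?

Tableau for the negation ~(<><>(q & r) -> <>(q & r)):
1. ~(<><>(q & r) -> <>(q & r)), 0
2. <><>(q & r), 0
3. ~<>(q & r), 0
4. <>(q & r), 1
5. ~(q & r), 1
6. ~r, 1
7. q & r, 2
8. q, 2
9. r, 2
Accessibility: 0R1, 1R2
The negation has an open branch (countermodel exists).

Invalid (countermodel exists)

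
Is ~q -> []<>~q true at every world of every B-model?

Valid in B

Tableau for the negation ~(~q -> []<>~q):
1. ~(~q -> []<>~q), w0
2. ~q, w0
3. ~[]<>~q, w0
4. ~<>~q, w1
5. q, w0
Accessibility: w0Rw0, w0Rw1, w1Rw0, w1Rw1
Branch closes: q and ~q both at w0.
All branches of the negation close; one closing branch shown above.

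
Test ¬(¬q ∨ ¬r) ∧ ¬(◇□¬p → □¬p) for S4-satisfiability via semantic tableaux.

Yes, satisfiable

1. ¬(¬q ∨ ¬r) ∧ ¬(◇□¬p → □¬p), 0
2. ¬(¬q ∨ ¬r), 0
3. ¬(◇□¬p → □¬p), 0
4. q, 0
5. r, 0
6. ◇□¬p, 0
7. ¬□¬p, 0
8. □¬p, 1
9. ¬p, 1
10. p, 2
Accessibility: 0R0, 0R1, 0R2, 1R1, 2R2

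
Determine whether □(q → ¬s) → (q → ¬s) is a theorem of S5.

Valid

Tableau for the negation ¬(□(q → ¬s) → (q → ¬s)):
1. ¬(□(q → ¬s) → (q → ¬s)), w0
2. □(q → ¬s), w0   [¬→-rule on 1]
3. ¬(q → ¬s), w0   [¬→-rule on 1]
4. q, w0   [¬→-rule on 3]
5. s, w0   [¬→-rule on 3]
6. q → ¬s, w0   [□-rule on 2 via w0Rw0]
7. ¬s, w0   [→-rule on 6 (branches; this branch)]
Accessibility: w0Rw0
Branch closes: s and ¬s both at w0.
All branches of the negation close; one closing branch shown above.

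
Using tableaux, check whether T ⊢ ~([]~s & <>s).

Tableau for the negation []~s & <>s:
1. []~s & <>s, w0
2. []~s, w0   [&-rule on 1]
3. <>s, w0   [&-rule on 1]
4. ~s, w0   [[]-rule on 2 via w0Rw0]
5. s, w1   [<>-rule on 3: fresh world w1, w0Rw1]
6. ~s, w1   [[]-rule on 2 via w0Rw1]
Accessibility: w0Rw0, w0Rw1, w1Rw1
Branch closes: s and ~s both at w1.
Every branch of the negation's tableau closes; the branch above is one of them.

Yes, valid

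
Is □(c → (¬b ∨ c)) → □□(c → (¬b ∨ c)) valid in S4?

Tableau for the negation ¬(□(c → (¬b ∨ c)) → □□(c → (¬b ∨ c))):
1. ¬(□(c → (¬b ∨ c)) → □□(c → (¬b ∨ c))), w0
2. □(c → (¬b ∨ c)), w0
3. ¬□□(c → (¬b ∨ c)), w0
4. c → (¬b ∨ c), w0
5. ¬b ∨ c, w0
6. c, w0
7. ¬□(c → (¬b ∨ c)), w1
8. c → (¬b ∨ c), w1
9. ¬b ∨ c, w1
10. c, w1
11. ¬(c → (¬b ∨ c)), w2
12. c, w2
13. ¬(¬b ∨ c), w2
14. b, w2
15. ¬c, w2
Accessibility: w0Rw0, w0Rw1, w0Rw2, w1Rw1, w1Rw2, w2Rw2
Branch closes: c and ¬c both at w2.
Every branch of the negation's tableau closes; the branch above is one of them.

Yes, valid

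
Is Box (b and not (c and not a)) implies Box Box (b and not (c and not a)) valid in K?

No, not valid

Tableau for the negation not (Box (b and not (c and not a)) implies Box Box (b and not (c and not a))):
1. not (Box (b and not (c and not a)) implies Box Box (b and not (c and not a))), w0
2. Box (b and not (c and not a)), w0
3. not Box Box (b and not (c and not a)), w0
4. not Box (b and not (c and not a)), w1
5. b and not (c and not a), w1
6. b, w1
7. not (c and not a), w1
8. a, w1
9. not (b and not (c and not a)), w2
10. c and not a, w2
11. c, w2
12. not a, w2
Accessibility: w0Rw1, w1Rw2
The negation has an open branch (countermodel exists).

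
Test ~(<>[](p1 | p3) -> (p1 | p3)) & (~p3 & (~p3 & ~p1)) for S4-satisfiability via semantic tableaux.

1. ~(<>[](p1 | p3) -> (p1 | p3)) & (~p3 & (~p3 & ~p1)), w0
2. ~(<>[](p1 | p3) -> (p1 | p3)), w0   [&-rule on 1]
3. ~p3 & (~p3 & ~p1), w0   [&-rule on 1]
4. <>[](p1 | p3), w0   [~->-rule on 2]
5. ~(p1 | p3), w0   [~->-rule on 2]
6. ~p3, w0   [&-rule on 3]
7. ~p3 & ~p1, w0   [&-rule on 3]
8. ~p1, w0   [~|-rule on 5]
9. [](p1 | p3), w1   [<>-rule on 4: fresh world w1, w0Rw1]
10. p1 | p3, w1   [[]-rule on 9 via w1Rw1]
11. p3, w1   [|-rule on 10 (branches; this branch)]
Accessibility: w0Rw0, w0Rw1, w1Rw1

Yes, satisfiable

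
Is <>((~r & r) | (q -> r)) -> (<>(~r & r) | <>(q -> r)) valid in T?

Tableau for the negation ~(<>((~r & r) | (q -> r)) -> (<>(~r & r) | <>(q -> r))):
1. ~(<>((~r & r) | (q -> r)) -> (<>(~r & r) | <>(q -> r))), w0
2. <>((~r & r) | (q -> r)), w0
3. ~(<>(~r & r) | <>(q -> r)), w0
4. ~<>(~r & r), w0
5. ~<>(q -> r), w0
6. ~(~r & r), w0
7. ~(q -> r), w0
8. q, w0
9. ~r, w0
10. (~r & r) | (q -> r), w1
11. ~(~r & r), w1
12. ~(q -> r), w1
13. q, w1
14. ~r, w1
15. q -> r, w1
16. r, w1
Accessibility: w0Rw0, w0Rw1, w1Rw1
Branch closes: r and ~r both at w1.
Every branch of the negation's tableau closes; the branch above is one of them.

Yes, valid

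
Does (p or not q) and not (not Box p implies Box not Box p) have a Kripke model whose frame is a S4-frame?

Yes, satisfiable

1. (p or not q) and not (not Box p implies Box not Box p), w0
2. p or not q, w0   [and-rule on 1]
3. not (not Box p implies Box not Box p), w0   [and-rule on 1]
4. not Box p, w0   [neg-implies-rule on 3]
5. not Box not Box p, w0   [neg-implies-rule on 3]
6. not q, w0   [or-rule on 2 (branches; this branch)]
7. not p, w1   [neg-Box-rule on 4: fresh world w1, w0Rw1]
8. Box p, w2   [neg-Box-rule on 5: fresh world w2, w0Rw2]
9. p, w2   [Box-rule on 8 via w2Rw2]
Accessibility: w0Rw0, w0Rw1, w0Rw2, w1Rw1, w2Rw2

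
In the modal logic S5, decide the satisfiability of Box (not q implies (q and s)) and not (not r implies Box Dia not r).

1. Box (not q implies (q and s)) and not (not r implies Box Dia not r), w0
2. Box (not q implies (q and s)), w0
3. not (not r implies Box Dia not r), w0
4. not r, w0
5. not Box Dia not r, w0
6. not q implies (q and s), w0
7. q and s, w0
8. q, w0
9. s, w0
10. not Dia not r, w1
11. not q implies (q and s), w1
12. r, w0
Accessibility: w0Rw0, w0Rw1, w1Rw0, w1Rw1
Branch closes: r and not r both at w0.
Every branch closes; the branch above is one of them.

Unsatisfiable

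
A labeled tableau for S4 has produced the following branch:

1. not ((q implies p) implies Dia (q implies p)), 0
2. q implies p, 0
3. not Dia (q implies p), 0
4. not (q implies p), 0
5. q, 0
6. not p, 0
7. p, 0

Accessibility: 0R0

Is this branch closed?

Yes, closed

Both p and not p appear at 0.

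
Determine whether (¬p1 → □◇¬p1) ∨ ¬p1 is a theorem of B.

Valid

Tableau for the negation ¬((¬p1 → □◇¬p1) ∨ ¬p1):
1. ¬((¬p1 → □◇¬p1) ∨ ¬p1), u
2. ¬(¬p1 → □◇¬p1), u
3. p1, u
4. ¬p1, u
5. ¬□◇¬p1, u
Accessibility: uRu
Branch closes: p1 and ¬p1 both at u.
All branches of the negation close; one closing branch shown above.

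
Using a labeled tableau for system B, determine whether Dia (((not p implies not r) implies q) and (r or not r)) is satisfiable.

Satisfiable (open branch found)

1. Dia (((not p implies not r) implies q) and (r or not r)), u
2. ((not p implies not r) implies q) and (r or not r), v
3. (not p implies not r) implies q, v
4. r or not r, v
5. q, v
6. not r, v
Accessibility: uRu, uRv, vRu, vRv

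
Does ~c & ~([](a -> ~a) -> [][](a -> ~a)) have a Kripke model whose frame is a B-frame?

Satisfiable

1. ~c & ~([](a -> ~a) -> [][](a -> ~a)), w0
2. ~c, w0
3. ~([](a -> ~a) -> [][](a -> ~a)), w0
4. [](a -> ~a), w0
5. ~[][](a -> ~a), w0
6. a -> ~a, w0
7. ~a, w0
8. ~[](a -> ~a), w1
9. a -> ~a, w1
10. ~a, w1
11. ~(a -> ~a), w2
12. a, w2
Accessibility: w0Rw0, w0Rw1, w1Rw0, w1Rw1, w1Rw2, w2Rw1, w2Rw2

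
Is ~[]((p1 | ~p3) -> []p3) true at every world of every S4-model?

Not valid

Tableau for the negation []((p1 | ~p3) -> []p3):
1. []((p1 | ~p3) -> []p3), w0
2. (p1 | ~p3) -> []p3, w0
3. []p3, w0
4. p3, w0
Accessibility: w0Rw0
The negation has an open branch (countermodel exists).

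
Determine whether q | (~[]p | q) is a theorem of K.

Tableau for the negation ~(q | (~[]p | q)):
1. ~(q | (~[]p | q)), u
2. ~q, u   [~|-rule on 1]
3. ~(~[]p | q), u   [~|-rule on 1]
4. []p, u   [~|-rule on 3]
The negation has an open branch (countermodel exists).

No, not valid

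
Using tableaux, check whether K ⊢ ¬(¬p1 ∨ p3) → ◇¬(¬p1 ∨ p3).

Tableau for the negation ¬(¬(¬p1 ∨ p3) → ◇¬(¬p1 ∨ p3)):
1. ¬(¬(¬p1 ∨ p3) → ◇¬(¬p1 ∨ p3)), u
2. ¬(¬p1 ∨ p3), u   [¬→-rule on 1]
3. ¬◇¬(¬p1 ∨ p3), u   [¬→-rule on 1]
4. p1, u   [¬∨-rule on 2]
5. ¬p3, u   [¬∨-rule on 2]
The negation has an open branch (countermodel exists).

No, not valid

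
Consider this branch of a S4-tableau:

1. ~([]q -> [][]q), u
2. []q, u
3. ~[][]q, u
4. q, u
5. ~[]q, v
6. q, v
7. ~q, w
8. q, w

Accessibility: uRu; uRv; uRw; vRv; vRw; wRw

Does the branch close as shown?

Both q and ~q appear at w.

Yes, closed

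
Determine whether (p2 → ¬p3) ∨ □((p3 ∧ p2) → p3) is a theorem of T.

Valid in T

Tableau for the negation ¬((p2 → ¬p3) ∨ □((p3 ∧ p2) → p3)):
1. ¬((p2 → ¬p3) ∨ □((p3 ∧ p2) → p3)), 0
2. ¬(p2 → ¬p3), 0
3. ¬□((p3 ∧ p2) → p3), 0
4. p2, 0
5. p3, 0
6. ¬((p3 ∧ p2) → p3), 1
7. p3 ∧ p2, 1
8. ¬p3, 1
9. p3, 1
10. p2, 1
Accessibility: 0R0, 0R1, 1R1
Branch closes: p3 and ¬p3 both at 1.
Every branch of the negation's tableau closes; the branch above is one of them.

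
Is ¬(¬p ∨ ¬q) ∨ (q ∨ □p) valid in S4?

Tableau for the negation ¬(¬(¬p ∨ ¬q) ∨ (q ∨ □p)):
1. ¬(¬(¬p ∨ ¬q) ∨ (q ∨ □p)), u
2. ¬p ∨ ¬q, u   [¬∨-rule on 1]
3. ¬(q ∨ □p), u   [¬∨-rule on 1]
4. ¬q, u   [¬∨-rule on 3]
5. ¬□p, u   [¬∨-rule on 3]
6. ¬p, v   [¬□-rule on 5: fresh world v, uRv]
Accessibility: uRu, uRv, vRv
The negation has an open branch (countermodel exists).

Not valid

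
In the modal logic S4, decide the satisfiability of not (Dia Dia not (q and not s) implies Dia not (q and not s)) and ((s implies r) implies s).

1. not (Dia Dia not (q and not s) implies Dia not (q and not s)) and ((s implies r) implies s), u
2. not (Dia Dia not (q and not s) implies Dia not (q and not s)), u   [and-rule on 1]
3. (s implies r) implies s, u   [and-rule on 1]
4. Dia Dia not (q and not s), u   [neg-implies-rule on 2]
5. not Dia not (q and not s), u   [neg-implies-rule on 2]
6. q and not s, u   [neg-Dia-rule on 5 via uRu]
7. q, u   [and-rule on 6]
8. not s, u   [and-rule on 6]
9. not (s implies r), u   [implies-rule on 3 (branches; this branch)]
10. s, u   [neg-implies-rule on 9]
11. not r, u   [neg-implies-rule on 9]
Accessibility: uRu
Branch closes: s and not s both at u.
All branches of the tableau close; one closing branch shown above.

No, unsatisfiable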